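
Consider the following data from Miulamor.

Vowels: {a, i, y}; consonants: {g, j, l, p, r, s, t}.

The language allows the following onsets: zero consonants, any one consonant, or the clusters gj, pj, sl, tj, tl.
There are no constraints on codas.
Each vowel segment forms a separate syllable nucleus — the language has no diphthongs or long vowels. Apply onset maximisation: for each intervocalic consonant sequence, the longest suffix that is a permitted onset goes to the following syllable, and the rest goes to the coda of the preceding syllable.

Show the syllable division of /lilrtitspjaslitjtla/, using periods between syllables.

The vowels are i, i, a, i, a — 5 nuclei, so 5 syllables.
/i…i/ gap (V1→V2): /lrt/; trying suffixes from longest down, /t/ is the first permitted one, so coda /lr/ | onset /t/.
/i…a/ gap (V2→V3): /tspj/ — longest licit onset from the right is /pj/, leaving /ts/ as coda.
/a…i/ gap (V3→V4): cluster /sl/ — /sl/ is itself a permitted onset, so the whole cluster goes right; preceding coda = ∅.
/i…a/ gap (V4→V5): /tjtl/ splits as /tj/ + /tl/ (/tl/ is the longest suffix that is a licit onset).

lilr.tits.pja.slitj.tla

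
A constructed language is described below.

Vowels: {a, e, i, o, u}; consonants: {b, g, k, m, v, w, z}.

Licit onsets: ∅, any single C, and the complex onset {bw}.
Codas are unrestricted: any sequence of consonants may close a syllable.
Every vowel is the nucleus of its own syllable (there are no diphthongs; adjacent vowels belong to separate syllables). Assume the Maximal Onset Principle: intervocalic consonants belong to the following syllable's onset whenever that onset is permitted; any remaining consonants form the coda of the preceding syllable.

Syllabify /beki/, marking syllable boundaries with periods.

be.ki

Nuclei (vowels): e, i → 2 syllables.
σ1/σ2 boundary: just /k/ — single C goes to the following onset.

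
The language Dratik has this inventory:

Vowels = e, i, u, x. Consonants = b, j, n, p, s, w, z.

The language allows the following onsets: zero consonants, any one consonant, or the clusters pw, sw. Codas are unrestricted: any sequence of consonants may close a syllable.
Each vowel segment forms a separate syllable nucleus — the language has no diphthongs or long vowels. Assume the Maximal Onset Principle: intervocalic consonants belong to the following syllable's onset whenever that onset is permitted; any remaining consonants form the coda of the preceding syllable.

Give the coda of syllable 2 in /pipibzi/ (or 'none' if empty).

b

Vowels present: i, i, i; each is a nucleus, giving 3 syllables.
V1 /i/ – V2 /i/: /p/ is a single consonant, so it becomes the next onset.
V2 /i/ – V3 /i/: /bz/; trying suffixes from longest down, /z/ is the first permitted one, so coda /b/ | onset /z/.
So the parse is pi.pib.zi.
Syllable 2 is /pib/: onset /p/, nucleus /i/, coda /b/.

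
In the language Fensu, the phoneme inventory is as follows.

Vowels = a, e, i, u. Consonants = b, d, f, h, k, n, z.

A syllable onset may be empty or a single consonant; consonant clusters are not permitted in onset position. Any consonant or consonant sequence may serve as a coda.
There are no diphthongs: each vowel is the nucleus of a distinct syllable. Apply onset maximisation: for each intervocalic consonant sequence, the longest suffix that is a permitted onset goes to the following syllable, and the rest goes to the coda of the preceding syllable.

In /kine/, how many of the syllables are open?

2

Nuclei (vowels): i, e → 2 syllables.
/i…e/ gap (V1→V2): /n/ is a single consonant, so it becomes the next onset.
Syllabification: ki.ne.
Classifying each syllable: /ki/ (open), /ne/ (open).
Open syllables: 2.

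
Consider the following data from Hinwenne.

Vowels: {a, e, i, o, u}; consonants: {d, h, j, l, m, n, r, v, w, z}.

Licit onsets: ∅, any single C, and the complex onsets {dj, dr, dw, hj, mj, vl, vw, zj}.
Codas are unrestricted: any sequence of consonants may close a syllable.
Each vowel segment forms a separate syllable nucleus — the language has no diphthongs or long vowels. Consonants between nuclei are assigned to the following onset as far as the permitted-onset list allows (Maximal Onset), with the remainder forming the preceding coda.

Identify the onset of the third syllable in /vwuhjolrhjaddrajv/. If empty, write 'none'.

Nuclei (vowels): u, o, a, a → 4 syllables.
V1 /u/ – V2 /o/: /hj/ is a licit onset in full, so it all attaches to the next syllable.
V2 /o/ – V3 /a/: cluster /lrhj/ — the longest permitted-onset suffix is /hj/; onset = /hj/, preceding coda = /lr/.
V3 /a/ – V4 /a/: /ddr/ splits as /d/ + /dr/ (/dr/ is the longest suffix that is a licit onset).
So the parse is vwu.hjolr.hjad.drajv.
Syllable 3 is /hjad/: onset /hj/, nucleus /a/, coda /d/.

hj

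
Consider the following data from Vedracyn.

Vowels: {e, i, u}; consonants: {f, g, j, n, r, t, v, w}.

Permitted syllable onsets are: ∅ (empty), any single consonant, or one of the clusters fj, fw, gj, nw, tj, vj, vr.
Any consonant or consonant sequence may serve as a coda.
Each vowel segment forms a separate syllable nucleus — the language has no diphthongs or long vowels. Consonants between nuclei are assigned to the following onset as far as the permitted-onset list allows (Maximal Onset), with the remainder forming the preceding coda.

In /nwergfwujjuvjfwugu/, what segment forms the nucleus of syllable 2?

Nuclei (vowels): e, u, u, u, u → 5 syllables.
The second nucleus (vowel 2 from the left) is /u/.

u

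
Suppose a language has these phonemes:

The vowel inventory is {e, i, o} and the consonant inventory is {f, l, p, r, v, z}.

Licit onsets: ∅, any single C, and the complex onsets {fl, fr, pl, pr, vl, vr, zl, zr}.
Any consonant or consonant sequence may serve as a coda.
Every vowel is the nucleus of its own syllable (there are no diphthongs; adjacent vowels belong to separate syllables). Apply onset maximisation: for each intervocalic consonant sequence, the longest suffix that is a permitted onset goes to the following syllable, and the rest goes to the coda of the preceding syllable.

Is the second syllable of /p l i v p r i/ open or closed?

open

Nuclei (vowels): i, i → 2 syllables.
Between /i/ (V1) and /i/ (V2): /vpr/ splits as /v/ + /pr/ (/pr/ is the longest suffix that is a licit onset).
Syllabification: pliv.pri.
Syllable 2 is /pri/; it ends in its nucleus with no coda, so it is open.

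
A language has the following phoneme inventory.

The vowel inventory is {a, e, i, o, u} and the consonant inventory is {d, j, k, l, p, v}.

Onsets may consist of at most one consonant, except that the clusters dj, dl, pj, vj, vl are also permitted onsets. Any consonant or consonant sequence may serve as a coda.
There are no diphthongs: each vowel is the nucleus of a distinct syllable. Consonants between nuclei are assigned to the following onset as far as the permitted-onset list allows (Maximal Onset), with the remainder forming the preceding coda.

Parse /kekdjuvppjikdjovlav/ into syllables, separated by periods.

Vowels present: e, u, i, o, a; each is a nucleus, giving 5 syllables.
/e…u/ gap (V1→V2): /kdj/ — longest licit onset from the right is /dj/, leaving /k/ as coda.
/u…i/ gap (V2→V3): /vppj/ splits as /vp/ + /pj/ (/pj/ is the longest suffix that is a licit onset).
/i…o/ gap (V3→V4): /kdj/ — longest licit onset from the right is /dj/, leaving /k/ as coda.
/o…a/ gap (V4→V5): /vl/ — entire cluster is a permitted onset → onset /vl/, coda ∅.

kek.djuvp.pjik.djo.vlav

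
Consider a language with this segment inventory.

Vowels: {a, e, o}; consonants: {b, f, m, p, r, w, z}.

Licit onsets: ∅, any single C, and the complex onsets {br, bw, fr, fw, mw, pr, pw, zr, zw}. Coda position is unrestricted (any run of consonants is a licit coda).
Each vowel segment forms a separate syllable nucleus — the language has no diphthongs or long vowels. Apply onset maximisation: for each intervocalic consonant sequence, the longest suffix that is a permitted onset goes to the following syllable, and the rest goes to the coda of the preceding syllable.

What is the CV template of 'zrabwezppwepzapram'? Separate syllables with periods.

Nuclei (vowels): a, e, e, a, a → 5 syllables.
Between /a/ (V1) and /e/ (V2): cluster /bw/ — /bw/ is itself a permitted onset, so the whole cluster goes right; preceding coda = ∅.
Between /e/ (V2) and /e/ (V3): cluster /zppw/ — the longest permitted-onset suffix is /pw/; onset = /pw/, preceding coda = /zp/.
Between /e/ (V3) and /a/ (V4): cluster /pz/ — the longest permitted-onset suffix is /z/; onset = /z/, preceding coda = /p/.
Between /a/ (V4) and /a/ (V5): /pr/ — entire cluster is a permitted onset → onset /pr/, coda ∅.
So the parse is zra.bwezp.pwep.za.pram.
Mapping each syllable to C/V: /zra/ → CCV, /bwezp/ → CCVCC, /pwep/ → CCVC, /za/ → CV, /pram/ → CCVC.

CCV.CCVCC.CCVC.CV.CCVC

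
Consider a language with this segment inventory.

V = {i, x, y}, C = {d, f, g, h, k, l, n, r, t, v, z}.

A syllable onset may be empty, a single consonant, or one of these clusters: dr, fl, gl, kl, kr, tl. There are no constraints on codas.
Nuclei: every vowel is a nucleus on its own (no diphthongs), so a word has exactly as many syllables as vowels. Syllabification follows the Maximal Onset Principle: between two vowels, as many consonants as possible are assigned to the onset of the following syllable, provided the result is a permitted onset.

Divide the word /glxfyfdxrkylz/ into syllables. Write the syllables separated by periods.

glx.fyf.dxr.kylz

Nuclei (vowels): x, y, x, y → 4 syllables.
Between /x/ (V1) and /y/ (V2): /f/ is a single consonant, so it becomes the next onset.
Between /y/ (V2) and /x/ (V3): cluster /fd/ — the longest permitted-onset suffix is /d/; onset = /d/, preceding coda = /f/.
Between /x/ (V3) and /y/ (V4): /rk/ — longest licit onset from the right is /k/, leaving /r/ as coda.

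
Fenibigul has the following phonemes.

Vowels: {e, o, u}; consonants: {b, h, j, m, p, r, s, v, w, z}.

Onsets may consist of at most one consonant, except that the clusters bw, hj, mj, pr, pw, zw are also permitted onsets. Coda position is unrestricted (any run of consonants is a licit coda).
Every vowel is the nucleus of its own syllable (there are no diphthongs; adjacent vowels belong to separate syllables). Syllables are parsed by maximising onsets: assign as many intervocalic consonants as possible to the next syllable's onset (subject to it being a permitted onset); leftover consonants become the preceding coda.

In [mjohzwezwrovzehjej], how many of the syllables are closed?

Vowels present: o, e, o, e, e; each is a nucleus, giving 5 syllables.
σ1/σ2 boundary: /hzw/ splits as /h/ + /zw/ (/zw/ is the longest suffix that is a licit onset).
σ2/σ3 boundary: cluster /zwr/ — the longest permitted-onset suffix is /r/; onset = /r/, preceding coda = /zw/.
σ3/σ4 boundary: /vz/; trying suffixes from longest down, /z/ is the first permitted one, so coda /v/ | onset /z/.
σ4/σ5 boundary: cluster /hj/ — /hj/ is itself a permitted onset, so the whole cluster goes right; preceding coda = ∅.
Putting it together: mjoh.zwezw.rov.ze.hjej.
Classifying each syllable: /mjoh/ (closed), /zwezw/ (closed), /rov/ (closed), /ze/ (open), /hjej/ (closed).
Closed syllables: 4.

4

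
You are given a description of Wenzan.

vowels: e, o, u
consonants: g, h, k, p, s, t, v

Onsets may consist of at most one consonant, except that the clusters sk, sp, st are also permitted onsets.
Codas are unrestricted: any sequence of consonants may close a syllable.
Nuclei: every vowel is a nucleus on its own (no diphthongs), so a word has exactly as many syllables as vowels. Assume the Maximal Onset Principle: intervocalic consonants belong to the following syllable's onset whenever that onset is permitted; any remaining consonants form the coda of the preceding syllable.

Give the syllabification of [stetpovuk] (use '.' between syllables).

stet.po.vuk

Nuclei (vowels): e, o, u → 3 syllables.
Between /e/ (V1) and /o/ (V2): cluster /tp/ — the longest permitted-onset suffix is /p/; onset = /p/, preceding coda = /t/.
Between /o/ (V2) and /u/ (V3): /v/ → onset of the next syllable (single consonants are always licit onsets).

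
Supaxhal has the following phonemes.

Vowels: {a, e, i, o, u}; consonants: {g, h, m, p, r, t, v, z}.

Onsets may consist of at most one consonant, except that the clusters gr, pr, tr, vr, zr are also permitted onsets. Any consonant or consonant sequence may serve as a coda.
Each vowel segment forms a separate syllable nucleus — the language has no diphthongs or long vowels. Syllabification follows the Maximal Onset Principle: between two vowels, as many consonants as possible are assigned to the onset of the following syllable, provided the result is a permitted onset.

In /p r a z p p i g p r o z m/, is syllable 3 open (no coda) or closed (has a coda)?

closed

The vowels are a, i, o — 3 nuclei, so 3 syllables.
Between /a/ (V1) and /i/ (V2): /zpp/; trying suffixes from longest down, /p/ is the first permitted one, so coda /zp/ | onset /p/.
Between /i/ (V2) and /o/ (V3): /gpr/; trying suffixes from longest down, /pr/ is the first permitted one, so coda /g/ | onset /pr/.
Syllabification: prazp.pig.prozm.
Syllable 3 is /prozm/ with coda /zm/, so it is closed.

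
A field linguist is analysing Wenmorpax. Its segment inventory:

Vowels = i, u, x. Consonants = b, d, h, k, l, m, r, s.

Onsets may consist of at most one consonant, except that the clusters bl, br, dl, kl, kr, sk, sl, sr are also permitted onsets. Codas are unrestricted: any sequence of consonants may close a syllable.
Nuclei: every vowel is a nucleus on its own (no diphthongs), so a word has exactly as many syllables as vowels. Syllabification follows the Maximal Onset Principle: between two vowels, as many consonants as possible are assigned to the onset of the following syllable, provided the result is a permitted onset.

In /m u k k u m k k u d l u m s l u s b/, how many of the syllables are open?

Vowels present: u, u, u, u, u; each is a nucleus, giving 5 syllables.
Between /u/ (V1) and /u/ (V2): cluster /kk/ — the longest permitted-onset suffix is /k/; onset = /k/, preceding coda = /k/.
Between /u/ (V2) and /u/ (V3): cluster /mkk/ — the longest permitted-onset suffix is /k/; onset = /k/, preceding coda = /mk/.
Between /u/ (V3) and /u/ (V4): /dl/ is a licit onset in full, so it all attaches to the next syllable.
Between /u/ (V4) and /u/ (V5): /msl/; trying suffixes from longest down, /sl/ is the first permitted one, so coda /m/ | onset /sl/.
So the parse is muk.kumk.ku.dlum.slusb.
Classifying each syllable: /muk/ (closed), /kumk/ (closed), /ku/ (open), /dlum/ (closed), /slusb/ (closed).
Open syllables: 1.

1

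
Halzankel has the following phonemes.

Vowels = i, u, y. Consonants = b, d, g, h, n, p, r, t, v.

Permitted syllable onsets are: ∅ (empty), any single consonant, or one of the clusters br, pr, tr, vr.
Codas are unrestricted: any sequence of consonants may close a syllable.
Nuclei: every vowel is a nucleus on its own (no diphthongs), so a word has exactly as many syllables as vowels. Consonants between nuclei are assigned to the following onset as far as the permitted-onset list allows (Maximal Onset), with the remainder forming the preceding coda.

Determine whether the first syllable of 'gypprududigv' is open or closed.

closed

Nuclei (vowels): y, u, u, i → 4 syllables.
Between /y/ (V1) and /u/ (V2): cluster /ppr/ — the longest permitted-onset suffix is /pr/; onset = /pr/, preceding coda = /p/.
Between /u/ (V2) and /u/ (V3): just /d/ — single C goes to the following onset.
Between /u/ (V3) and /i/ (V4): just /d/ — single C goes to the following onset.
Result: gyp.pru.du.digv.
Syllable 1 is /gyp/ with coda /p/, so it is closed.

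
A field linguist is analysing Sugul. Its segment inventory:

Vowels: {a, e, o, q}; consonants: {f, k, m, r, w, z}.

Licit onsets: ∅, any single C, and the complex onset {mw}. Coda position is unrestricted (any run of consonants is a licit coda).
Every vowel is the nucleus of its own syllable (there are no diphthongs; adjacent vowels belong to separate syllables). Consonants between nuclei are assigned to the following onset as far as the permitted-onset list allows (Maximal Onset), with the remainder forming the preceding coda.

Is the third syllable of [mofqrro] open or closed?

open

The vowels are o, q, o — 3 nuclei, so 3 syllables.
V1 /o/ – V2 /q/: just /f/ — single C goes to the following onset.
V2 /q/ – V3 /o/: /rr/ splits as /r/ + /r/ (/r/ is the longest suffix that is a licit onset).
So the parse is mo.fqr.ro.
Syllable 3 is /ro/; it ends in its nucleus with no coda, so it is open.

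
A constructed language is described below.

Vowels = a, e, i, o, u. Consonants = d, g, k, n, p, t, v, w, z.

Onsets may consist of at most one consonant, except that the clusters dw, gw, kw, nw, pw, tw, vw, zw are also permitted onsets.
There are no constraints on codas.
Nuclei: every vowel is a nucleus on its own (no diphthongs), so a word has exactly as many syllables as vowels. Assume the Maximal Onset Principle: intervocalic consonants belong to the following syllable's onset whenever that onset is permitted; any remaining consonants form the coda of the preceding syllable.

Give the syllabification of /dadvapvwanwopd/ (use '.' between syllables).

dad.vap.vwa.nwopd

Vowels present: a, a, a, o; each is a nucleus, giving 4 syllables.
V1 /a/ – V2 /a/: /dv/ — longest licit onset from the right is /v/, leaving /d/ as coda.
V2 /a/ – V3 /a/: /pvw/ splits as /p/ + /vw/ (/vw/ is the longest suffix that is a licit onset).
V3 /a/ – V4 /o/: /nw/ is a licit onset in full, so it all attaches to the next syllable.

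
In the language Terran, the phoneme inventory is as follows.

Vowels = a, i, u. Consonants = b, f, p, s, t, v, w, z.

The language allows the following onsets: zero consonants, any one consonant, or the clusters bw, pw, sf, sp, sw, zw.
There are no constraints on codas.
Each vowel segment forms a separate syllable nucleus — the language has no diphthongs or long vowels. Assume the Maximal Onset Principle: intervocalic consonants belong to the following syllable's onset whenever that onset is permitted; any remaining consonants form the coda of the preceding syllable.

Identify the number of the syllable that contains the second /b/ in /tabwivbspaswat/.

2

The vowels are a, i, a, a — 4 nuclei, so 4 syllables.
σ1/σ2 boundary: cluster /bw/ — /bw/ is itself a permitted onset, so the whole cluster goes right; preceding coda = ∅.
σ2/σ3 boundary: /vbsp/; trying suffixes from longest down, /sp/ is the first permitted one, so coda /vb/ | onset /sp/.
σ3/σ4 boundary: cluster /sw/ — /sw/ is itself a permitted onset, so the whole cluster goes right; preceding coda = ∅.
So the parse is ta.bwivb.spa.swat.
The second /b/ is in the coda of syllable 2 (/bwivb/).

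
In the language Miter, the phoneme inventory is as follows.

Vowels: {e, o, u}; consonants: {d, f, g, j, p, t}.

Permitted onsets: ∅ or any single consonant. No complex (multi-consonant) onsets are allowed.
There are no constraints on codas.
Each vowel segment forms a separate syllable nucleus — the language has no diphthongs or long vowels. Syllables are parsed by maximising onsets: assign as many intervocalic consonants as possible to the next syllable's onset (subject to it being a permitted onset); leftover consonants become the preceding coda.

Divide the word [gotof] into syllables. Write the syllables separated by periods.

Nuclei (vowels): o, o → 2 syllables.
/o…o/ gap (V1→V2): just /t/ — single C goes to the following onset.

go.tof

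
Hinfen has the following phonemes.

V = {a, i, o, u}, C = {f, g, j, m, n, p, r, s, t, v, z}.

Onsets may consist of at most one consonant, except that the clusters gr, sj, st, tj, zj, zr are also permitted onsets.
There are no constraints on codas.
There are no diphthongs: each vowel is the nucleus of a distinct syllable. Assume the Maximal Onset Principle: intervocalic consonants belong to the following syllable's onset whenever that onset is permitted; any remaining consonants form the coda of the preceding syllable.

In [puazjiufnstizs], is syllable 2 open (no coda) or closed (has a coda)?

Nuclei (vowels): u, a, i, u, i → 5 syllables.
Between /u/ (V1) and /a/ (V2): nothing intervenes; syllable break is V.V.
Between /a/ (V2) and /i/ (V3): /zj/ — entire cluster is a permitted onset → onset /zj/, coda ∅.
Between /i/ (V3) and /u/ (V4): nothing intervenes; syllable break is V.V.
Between /u/ (V4) and /i/ (V5): /fnst/ — longest licit onset from the right is /st/, leaving /fn/ as coda.
Syllabification: pu.a.zji.ufn.stizs.
Syllable 2 is /a/; it ends in its nucleus with no coda, so it is open.

open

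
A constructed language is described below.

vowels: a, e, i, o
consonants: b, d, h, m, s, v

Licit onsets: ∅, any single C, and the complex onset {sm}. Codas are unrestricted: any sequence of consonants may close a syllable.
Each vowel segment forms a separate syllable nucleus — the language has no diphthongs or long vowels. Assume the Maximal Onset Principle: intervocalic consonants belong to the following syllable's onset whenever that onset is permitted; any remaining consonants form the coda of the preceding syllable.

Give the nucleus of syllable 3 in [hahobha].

Vowels present: a, o, a; each is a nucleus, giving 3 syllables.
The third nucleus (vowel 3 from the left) is /a/.

a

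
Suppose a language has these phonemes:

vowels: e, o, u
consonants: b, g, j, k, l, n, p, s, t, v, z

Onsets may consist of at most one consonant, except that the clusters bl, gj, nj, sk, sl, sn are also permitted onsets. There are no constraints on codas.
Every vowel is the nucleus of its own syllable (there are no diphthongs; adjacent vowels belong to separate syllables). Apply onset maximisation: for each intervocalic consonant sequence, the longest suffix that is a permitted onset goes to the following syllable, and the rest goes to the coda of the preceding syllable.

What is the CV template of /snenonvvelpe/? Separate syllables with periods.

The vowels are e, o, e, e — 4 nuclei, so 4 syllables.
Between /e/ (V1) and /o/ (V2): /n/ is a single consonant, so it becomes the next onset.
Between /o/ (V2) and /e/ (V3): cluster /nvv/ — the longest permitted-onset suffix is /v/; onset = /v/, preceding coda = /nv/.
Between /e/ (V3) and /e/ (V4): /lp/; trying suffixes from longest down, /p/ is the first permitted one, so coda /l/ | onset /p/.
Putting it together: sne.nonv.vel.pe.
Mapping each syllable to C/V: /sne/ → CCV, /nonv/ → CVCC, /vel/ → CVC, /pe/ → CV.

CCV.CVCC.CVC.CV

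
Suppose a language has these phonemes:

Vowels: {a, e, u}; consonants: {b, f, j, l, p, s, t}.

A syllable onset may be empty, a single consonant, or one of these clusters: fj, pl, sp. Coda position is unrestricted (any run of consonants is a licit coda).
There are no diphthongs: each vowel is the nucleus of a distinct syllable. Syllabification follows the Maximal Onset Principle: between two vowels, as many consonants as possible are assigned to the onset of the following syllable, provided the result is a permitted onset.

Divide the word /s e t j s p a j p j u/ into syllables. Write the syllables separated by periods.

Nuclei (vowels): e, a, u → 3 syllables.
σ1/σ2 boundary: /tjsp/ splits as /tj/ + /sp/ (/sp/ is the longest suffix that is a licit onset).
σ2/σ3 boundary: /jpj/; trying suffixes from longest down, /j/ is the first permitted one, so coda /jp/ | onset /j/.

setj.spajp.ju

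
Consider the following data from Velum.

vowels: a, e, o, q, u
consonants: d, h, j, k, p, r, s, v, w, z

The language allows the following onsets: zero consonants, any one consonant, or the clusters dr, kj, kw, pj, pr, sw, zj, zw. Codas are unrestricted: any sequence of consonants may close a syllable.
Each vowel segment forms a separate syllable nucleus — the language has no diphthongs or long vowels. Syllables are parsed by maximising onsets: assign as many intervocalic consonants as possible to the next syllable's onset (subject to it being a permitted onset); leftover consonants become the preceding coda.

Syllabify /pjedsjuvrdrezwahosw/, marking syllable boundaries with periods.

pjeds.juvr.dre.zwa.hosw

The vowels are e, u, e, a, o — 5 nuclei, so 5 syllables.
/e…u/ gap (V1→V2): /dsj/; trying suffixes from longest down, /j/ is the first permitted one, so coda /ds/ | onset /j/.
/u…e/ gap (V2→V3): /vrdr/ — longest licit onset from the right is /dr/, leaving /vr/ as coda.
/e…a/ gap (V3→V4): /zw/ is a licit onset in full, so it all attaches to the next syllable.
/a…o/ gap (V4→V5): /h/ → onset of the next syllable (single consonants are always licit onsets).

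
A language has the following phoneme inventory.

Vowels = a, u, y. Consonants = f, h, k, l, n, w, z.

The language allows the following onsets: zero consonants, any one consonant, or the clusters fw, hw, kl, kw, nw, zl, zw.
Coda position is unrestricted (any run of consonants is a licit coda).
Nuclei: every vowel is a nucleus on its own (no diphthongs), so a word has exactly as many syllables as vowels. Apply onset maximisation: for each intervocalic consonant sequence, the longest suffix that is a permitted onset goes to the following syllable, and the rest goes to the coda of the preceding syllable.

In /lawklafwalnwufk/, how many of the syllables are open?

1

Vowels present: a, a, a, u; each is a nucleus, giving 4 syllables.
/a…a/ gap (V1→V2): /wkl/; trying suffixes from longest down, /kl/ is the first permitted one, so coda /w/ | onset /kl/.
/a…a/ gap (V2→V3): cluster /fw/ — /fw/ is itself a permitted onset, so the whole cluster goes right; preceding coda = ∅.
/a…u/ gap (V3→V4): /lnw/ splits as /l/ + /nw/ (/nw/ is the longest suffix that is a licit onset).
Putting it together: law.kla.fwal.nwufk.
Classifying each syllable: /law/ (closed), /kla/ (open), /fwal/ (closed), /nwufk/ (closed).
Open syllables: 1.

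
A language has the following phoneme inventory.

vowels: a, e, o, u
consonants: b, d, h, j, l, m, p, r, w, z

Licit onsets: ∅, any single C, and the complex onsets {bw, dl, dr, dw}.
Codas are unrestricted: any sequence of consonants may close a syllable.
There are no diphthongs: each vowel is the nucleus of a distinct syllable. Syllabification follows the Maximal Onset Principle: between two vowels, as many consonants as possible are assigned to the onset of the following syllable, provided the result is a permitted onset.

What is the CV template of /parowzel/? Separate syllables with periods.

Vowels present: a, o, e; each is a nucleus, giving 3 syllables.
Between /a/ (V1) and /o/ (V2): just /r/ — single C goes to the following onset.
Between /o/ (V2) and /e/ (V3): cluster /wz/ — the longest permitted-onset suffix is /z/; onset = /z/, preceding coda = /w/.
Syllabification: pa.row.zel.
Mapping each syllable to C/V: /pa/ → CV, /row/ → CVC, /zel/ → CVC.

CV.CVC.CVC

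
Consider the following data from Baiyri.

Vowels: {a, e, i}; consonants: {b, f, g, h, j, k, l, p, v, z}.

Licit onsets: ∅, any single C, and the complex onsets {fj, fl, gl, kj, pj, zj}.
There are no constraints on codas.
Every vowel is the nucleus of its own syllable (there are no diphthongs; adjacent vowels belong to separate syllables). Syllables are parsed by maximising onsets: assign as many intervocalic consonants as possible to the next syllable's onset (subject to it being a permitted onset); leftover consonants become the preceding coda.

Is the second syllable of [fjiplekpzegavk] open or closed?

Nuclei (vowels): i, e, e, a → 4 syllables.
V1 /i/ – V2 /e/: cluster /pl/ — the longest permitted-onset suffix is /l/; onset = /l/, preceding coda = /p/.
V2 /e/ – V3 /e/: /kpz/ — longest licit onset from the right is /z/, leaving /kp/ as coda.
V3 /e/ – V4 /a/: just /g/ — single C goes to the following onset.
Syllabification: fjip.lekp.ze.gavk.
Syllable 2 is /lekp/ with coda /kp/, so it is closed.

closed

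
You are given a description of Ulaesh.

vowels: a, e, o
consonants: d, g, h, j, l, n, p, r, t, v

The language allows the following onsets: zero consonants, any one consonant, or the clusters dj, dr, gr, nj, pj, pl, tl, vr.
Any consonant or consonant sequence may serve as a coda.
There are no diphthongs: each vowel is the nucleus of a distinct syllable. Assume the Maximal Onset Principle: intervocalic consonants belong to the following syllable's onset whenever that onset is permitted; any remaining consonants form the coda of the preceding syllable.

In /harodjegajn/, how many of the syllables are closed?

Vowels present: a, o, e, a; each is a nucleus, giving 4 syllables.
/a…o/ gap (V1→V2): just /r/ — single C goes to the following onset.
/o…e/ gap (V2→V3): /dj/ — entire cluster is a permitted onset → onset /dj/, coda ∅.
/e…a/ gap (V3→V4): /g/ is a single consonant, so it becomes the next onset.
Syllabification: ha.ro.dje.gajn.
Classifying each syllable: /ha/ (open), /ro/ (open), /dje/ (open), /gajn/ (closed).
Closed syllables: 1.

1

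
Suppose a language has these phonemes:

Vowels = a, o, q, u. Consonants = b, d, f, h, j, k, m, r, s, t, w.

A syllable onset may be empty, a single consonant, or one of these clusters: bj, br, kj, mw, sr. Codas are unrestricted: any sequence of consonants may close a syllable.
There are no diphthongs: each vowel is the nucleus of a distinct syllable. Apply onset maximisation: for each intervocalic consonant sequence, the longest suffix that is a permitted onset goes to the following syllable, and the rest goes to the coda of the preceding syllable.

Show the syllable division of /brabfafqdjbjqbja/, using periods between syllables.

Nuclei (vowels): a, a, q, q, a → 5 syllables.
Between /a/ (V1) and /a/ (V2): /bf/; trying suffixes from longest down, /f/ is the first permitted one, so coda /b/ | onset /f/.
Between /a/ (V2) and /q/ (V3): just /f/ — single C goes to the following onset.
Between /q/ (V3) and /q/ (V4): cluster /djbj/ — the longest permitted-onset suffix is /bj/; onset = /bj/, preceding coda = /dj/.
Between /q/ (V4) and /a/ (V5): /bj/ — entire cluster is a permitted onset → onset /bj/, coda ∅.

brab.fa.fqdj.bjq.bja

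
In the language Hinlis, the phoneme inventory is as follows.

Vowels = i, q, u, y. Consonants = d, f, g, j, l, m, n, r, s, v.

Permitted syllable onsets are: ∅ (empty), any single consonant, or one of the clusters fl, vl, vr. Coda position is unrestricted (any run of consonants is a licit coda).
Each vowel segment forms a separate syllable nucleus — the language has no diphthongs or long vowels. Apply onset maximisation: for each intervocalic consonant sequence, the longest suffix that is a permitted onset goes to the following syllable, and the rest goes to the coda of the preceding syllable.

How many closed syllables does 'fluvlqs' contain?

1

Nuclei (vowels): u, q → 2 syllables.
σ1/σ2 boundary: /vl/ — entire cluster is a permitted onset → onset /vl/, coda ∅.
Result: flu.vlqs.
Classifying each syllable: /flu/ (open), /vlqs/ (closed).
Closed syllables: 1.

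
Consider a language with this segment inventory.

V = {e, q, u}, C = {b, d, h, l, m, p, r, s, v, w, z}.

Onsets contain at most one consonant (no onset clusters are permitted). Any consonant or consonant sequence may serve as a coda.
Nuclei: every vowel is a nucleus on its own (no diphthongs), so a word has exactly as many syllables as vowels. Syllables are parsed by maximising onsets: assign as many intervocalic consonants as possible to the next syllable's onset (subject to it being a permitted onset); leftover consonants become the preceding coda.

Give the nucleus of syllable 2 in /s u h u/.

Nuclei (vowels): u, u → 2 syllables.
The second nucleus (vowel 2 from the left) is /u/.

u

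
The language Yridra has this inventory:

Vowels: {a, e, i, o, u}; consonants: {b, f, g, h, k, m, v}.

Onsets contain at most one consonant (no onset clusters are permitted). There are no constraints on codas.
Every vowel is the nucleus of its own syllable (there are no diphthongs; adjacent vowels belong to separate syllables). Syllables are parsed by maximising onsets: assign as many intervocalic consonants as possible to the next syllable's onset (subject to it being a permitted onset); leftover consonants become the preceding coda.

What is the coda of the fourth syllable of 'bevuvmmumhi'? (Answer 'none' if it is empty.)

Nuclei (vowels): e, u, u, i → 4 syllables.
σ1/σ2 boundary: just /v/ — single C goes to the following onset.
σ2/σ3 boundary: /vmm/ splits as /vm/ + /m/ (/m/ is the longest suffix that is a licit onset).
σ3/σ4 boundary: /mh/ splits as /m/ + /h/ (/h/ is the longest suffix that is a licit onset).
Result: be.vuvm.mum.hi.
Syllable 4 is /hi/: onset /h/, nucleus /i/, coda ∅.

none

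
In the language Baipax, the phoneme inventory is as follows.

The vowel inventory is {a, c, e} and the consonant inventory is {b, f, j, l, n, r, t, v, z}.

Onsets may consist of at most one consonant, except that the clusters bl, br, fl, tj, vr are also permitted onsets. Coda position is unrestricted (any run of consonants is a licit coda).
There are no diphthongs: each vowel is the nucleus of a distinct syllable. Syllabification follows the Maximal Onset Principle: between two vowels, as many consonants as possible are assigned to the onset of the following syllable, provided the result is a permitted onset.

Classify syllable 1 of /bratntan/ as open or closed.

The vowels are a, a — 2 nuclei, so 2 syllables.
V1 /a/ – V2 /a/: /tnt/ — longest licit onset from the right is /t/, leaving /tn/ as coda.
So the parse is bratn.tan.
Syllable 1 is /bratn/ with coda /tn/, so it is closed.

closed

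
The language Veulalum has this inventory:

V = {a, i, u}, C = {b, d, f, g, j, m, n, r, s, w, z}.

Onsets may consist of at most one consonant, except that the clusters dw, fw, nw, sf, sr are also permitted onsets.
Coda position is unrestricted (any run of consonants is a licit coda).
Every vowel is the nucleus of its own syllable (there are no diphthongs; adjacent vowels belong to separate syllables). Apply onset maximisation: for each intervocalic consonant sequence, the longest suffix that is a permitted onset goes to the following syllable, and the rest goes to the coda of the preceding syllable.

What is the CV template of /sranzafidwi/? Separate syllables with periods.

CCVC.CV.CV.CCV

The vowels are a, a, i, i — 4 nuclei, so 4 syllables.
σ1/σ2 boundary: cluster /nz/ — the longest permitted-onset suffix is /z/; onset = /z/, preceding coda = /n/.
σ2/σ3 boundary: just /f/ — single C goes to the following onset.
σ3/σ4 boundary: /dw/ is a licit onset in full, so it all attaches to the next syllable.
Syllabification: sran.za.fi.dwi.
Mapping each syllable to C/V: /sran/ → CCVC, /za/ → CV, /fi/ → CV, /dwi/ → CCV.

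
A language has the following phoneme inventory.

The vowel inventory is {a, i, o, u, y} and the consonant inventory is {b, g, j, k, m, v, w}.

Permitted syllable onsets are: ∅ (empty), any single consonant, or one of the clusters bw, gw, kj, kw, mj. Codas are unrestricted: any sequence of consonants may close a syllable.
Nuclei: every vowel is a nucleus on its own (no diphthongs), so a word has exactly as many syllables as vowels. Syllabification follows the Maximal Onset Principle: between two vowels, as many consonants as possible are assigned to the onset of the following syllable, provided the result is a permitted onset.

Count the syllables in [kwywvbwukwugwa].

Vowels present: y, u, u, a; each is a nucleus, giving 4 syllables.

4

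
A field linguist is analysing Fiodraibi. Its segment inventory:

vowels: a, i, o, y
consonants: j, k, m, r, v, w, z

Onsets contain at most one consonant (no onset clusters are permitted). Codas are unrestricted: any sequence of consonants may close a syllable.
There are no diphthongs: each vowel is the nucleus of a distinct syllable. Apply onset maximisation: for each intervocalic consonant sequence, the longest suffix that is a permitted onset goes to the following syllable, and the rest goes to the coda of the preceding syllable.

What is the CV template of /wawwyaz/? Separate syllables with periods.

Vowels present: a, y, a; each is a nucleus, giving 3 syllables.
Between /a/ (V1) and /y/ (V2): /ww/; trying suffixes from longest down, /w/ is the first permitted one, so coda /w/ | onset /w/.
Between /y/ (V2) and /a/ (V3): hiatus — the boundary sits between the two vowels.
Putting it together: waw.wy.az.
Mapping each syllable to C/V: /waw/ → CVC, /wy/ → CV, /az/ → VC.

CVC.CV.VC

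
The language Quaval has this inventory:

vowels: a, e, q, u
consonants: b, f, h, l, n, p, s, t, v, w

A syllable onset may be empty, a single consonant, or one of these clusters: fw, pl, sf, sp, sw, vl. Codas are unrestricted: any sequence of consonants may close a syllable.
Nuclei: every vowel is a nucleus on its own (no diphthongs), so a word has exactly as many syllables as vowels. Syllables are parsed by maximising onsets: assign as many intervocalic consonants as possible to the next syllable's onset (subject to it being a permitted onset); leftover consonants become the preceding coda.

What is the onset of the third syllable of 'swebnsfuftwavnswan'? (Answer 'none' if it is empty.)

w

The vowels are e, u, a, a — 4 nuclei, so 4 syllables.
/e…u/ gap (V1→V2): cluster /bnsf/ — the longest permitted-onset suffix is /sf/; onset = /sf/, preceding coda = /bn/.
/u…a/ gap (V2→V3): cluster /ftw/ — the longest permitted-onset suffix is /w/; onset = /w/, preceding coda = /ft/.
/a…a/ gap (V3→V4): /vnsw/ splits as /vn/ + /sw/ (/sw/ is the longest suffix that is a licit onset).
Putting it together: swebn.sfuft.wavn.swan.
Syllable 3 is /wavn/: onset /w/, nucleus /a/, coda /vn/.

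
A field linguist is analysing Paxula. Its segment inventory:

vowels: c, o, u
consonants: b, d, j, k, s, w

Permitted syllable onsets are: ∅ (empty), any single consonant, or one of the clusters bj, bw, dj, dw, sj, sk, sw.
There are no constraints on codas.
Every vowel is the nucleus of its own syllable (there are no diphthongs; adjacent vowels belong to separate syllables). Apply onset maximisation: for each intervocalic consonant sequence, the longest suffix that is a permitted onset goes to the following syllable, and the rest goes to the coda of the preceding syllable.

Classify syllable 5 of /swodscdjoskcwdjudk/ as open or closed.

Vowels present: o, c, o, c, u; each is a nucleus, giving 5 syllables.
σ1/σ2 boundary: /ds/; trying suffixes from longest down, /s/ is the first permitted one, so coda /d/ | onset /s/.
σ2/σ3 boundary: cluster /dj/ — /dj/ is itself a permitted onset, so the whole cluster goes right; preceding coda = ∅.
σ3/σ4 boundary: /sk/ is a licit onset in full, so it all attaches to the next syllable.
σ4/σ5 boundary: cluster /wdj/ — the longest permitted-onset suffix is /dj/; onset = /dj/, preceding coda = /w/.
So the parse is swod.sc.djo.skcw.djudk.
Syllable 5 is /djudk/ with coda /dk/, so it is closed.

closed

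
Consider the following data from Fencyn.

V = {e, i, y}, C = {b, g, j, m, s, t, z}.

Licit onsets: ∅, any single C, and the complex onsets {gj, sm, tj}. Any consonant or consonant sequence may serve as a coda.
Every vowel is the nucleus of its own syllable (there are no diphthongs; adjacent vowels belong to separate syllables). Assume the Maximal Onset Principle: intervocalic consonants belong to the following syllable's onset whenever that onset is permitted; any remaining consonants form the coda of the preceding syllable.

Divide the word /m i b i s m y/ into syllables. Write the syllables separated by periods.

The vowels are i, i, y — 3 nuclei, so 3 syllables.
V1 /i/ – V2 /i/: /b/ is a single consonant, so it becomes the next onset.
V2 /i/ – V3 /y/: cluster /sm/ — /sm/ is itself a permitted onset, so the whole cluster goes right; preceding coda = ∅.

mi.bi.smy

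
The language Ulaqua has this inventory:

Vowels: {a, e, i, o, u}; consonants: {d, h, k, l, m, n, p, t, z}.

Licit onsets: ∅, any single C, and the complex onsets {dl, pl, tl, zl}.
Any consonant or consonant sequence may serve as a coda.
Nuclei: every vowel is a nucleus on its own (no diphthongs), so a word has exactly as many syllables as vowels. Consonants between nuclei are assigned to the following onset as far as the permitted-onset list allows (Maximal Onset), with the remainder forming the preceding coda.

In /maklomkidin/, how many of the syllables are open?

Vowels present: a, o, i, i; each is a nucleus, giving 4 syllables.
/a…o/ gap (V1→V2): cluster /kl/ — the longest permitted-onset suffix is /l/; onset = /l/, preceding coda = /k/.
/o…i/ gap (V2→V3): /mk/ — longest licit onset from the right is /k/, leaving /m/ as coda.
/i…i/ gap (V3→V4): just /d/ — single C goes to the following onset.
So the parse is mak.lom.ki.din.
Classifying each syllable: /mak/ (closed), /lom/ (closed), /ki/ (open), /din/ (closed).
Open syllables: 1.

1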